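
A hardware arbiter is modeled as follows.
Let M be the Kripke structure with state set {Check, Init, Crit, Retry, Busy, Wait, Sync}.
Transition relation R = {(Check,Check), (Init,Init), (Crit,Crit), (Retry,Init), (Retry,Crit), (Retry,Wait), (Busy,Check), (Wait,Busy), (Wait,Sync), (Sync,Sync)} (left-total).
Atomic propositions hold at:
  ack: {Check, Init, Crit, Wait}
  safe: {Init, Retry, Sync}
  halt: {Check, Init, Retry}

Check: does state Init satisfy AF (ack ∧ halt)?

Yes

Sat(ack ∧ halt) = {Check, Init}
AF (ack ∧ halt): least fixpoint, start Z0 = {Check, Init}, add states with every successor in Z. Z1 = {Check, Init, Busy}; fixed.
Sat(AF (ack ∧ halt)) = {Check, Init, Busy}
Init ∈ Sat(AF (ack ∧ halt)) = {Check, Init, Busy}, so the formula holds at Init.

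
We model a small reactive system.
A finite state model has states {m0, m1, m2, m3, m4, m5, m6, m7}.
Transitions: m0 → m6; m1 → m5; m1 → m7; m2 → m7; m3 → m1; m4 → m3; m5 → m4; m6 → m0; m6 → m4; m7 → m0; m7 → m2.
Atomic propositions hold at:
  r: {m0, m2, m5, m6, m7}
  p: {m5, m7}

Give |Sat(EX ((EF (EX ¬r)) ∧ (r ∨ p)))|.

Sat(¬r) = {m1, m3, m4}
Sat(EX ¬r) = {s : some successor in {m1, m3, m4}} = {m3, m4, m5, m6}
EF (EX ¬r): least fixpoint, start Z0 = {m3, m4, m5, m6}, add states with some successor in Z. Z1 = {m0, m1, m3, m4, m5, m6}; Z2 = {m0, m1, m3, m4, m5, m6, m7}; Z3 = {m0, m1, m2, m3, m4, m5, m6, m7}; fixed.
Sat(EF (EX ¬r)) = {m0, m1, m2, m3, m4, m5, m6, m7}
Sat(r ∨ p) = {m0, m2, m5, m6, m7}
Sat((EF (EX ¬r)) ∧ (r ∨ p)) = {m0, m2, m5, m6, m7}
Sat(EX ((EF (EX ¬r)) ∧ (r ∨ p))) = {s : some successor in {m0, m2, m5, m6, m7}} = {m0, m1, m2, m6, m7}
|Sat(EX ((EF (EX ¬r)) ∧ (r ∨ p)))| = |{m0, m1, m2, m6, m7}| = 5.

5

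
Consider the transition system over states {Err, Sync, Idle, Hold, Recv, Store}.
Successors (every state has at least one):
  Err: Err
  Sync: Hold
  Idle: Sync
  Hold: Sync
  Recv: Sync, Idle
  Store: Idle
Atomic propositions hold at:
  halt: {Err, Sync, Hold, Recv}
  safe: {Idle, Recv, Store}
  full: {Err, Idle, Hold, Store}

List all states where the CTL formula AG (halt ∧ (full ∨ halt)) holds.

{Err, Sync, Hold}

Sat(full ∨ halt) = {Err, Sync, Idle, Hold, Recv, Store}
Sat(halt ∧ (full ∨ halt)) = {Err, Sync, Hold, Recv}
AG (halt ∧ (full ∨ halt)): greatest fixpoint, start Z0 = {Err, Sync, Hold, Recv}, keep only states in Sat with every successor in Z. Z1 = {Err, Sync, Hold}; fixed.
Sat(AG (halt ∧ (full ∨ halt))) = {Err, Sync, Hold}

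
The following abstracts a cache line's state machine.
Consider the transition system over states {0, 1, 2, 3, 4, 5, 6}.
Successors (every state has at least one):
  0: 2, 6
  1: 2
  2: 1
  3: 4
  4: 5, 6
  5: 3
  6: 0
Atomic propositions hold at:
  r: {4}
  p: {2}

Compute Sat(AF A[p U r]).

A[p U r]: least fixpoint, start Z0 = Sat(r) = {4}, add states in Sat(p) with every successor in Z. Already a fixed point.
Sat(A[p U r]) = {4}
AF A[p U r]: least fixpoint, start Z0 = {4}, add states with every successor in Z. Z1 = {3, 4}; Z2 = {3, 4, 5}; fixed.
Sat(AF A[p U r]) = {3, 4, 5}

{3, 4, 5}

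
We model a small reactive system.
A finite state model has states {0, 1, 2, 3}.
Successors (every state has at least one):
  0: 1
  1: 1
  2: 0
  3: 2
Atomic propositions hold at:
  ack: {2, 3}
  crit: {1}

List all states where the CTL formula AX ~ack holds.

Sat(~ack) = {0, 1}
Sat(AX ~ack) = {s : every successor in {0, 1}} = {0, 1, 2}

{0, 1, 2}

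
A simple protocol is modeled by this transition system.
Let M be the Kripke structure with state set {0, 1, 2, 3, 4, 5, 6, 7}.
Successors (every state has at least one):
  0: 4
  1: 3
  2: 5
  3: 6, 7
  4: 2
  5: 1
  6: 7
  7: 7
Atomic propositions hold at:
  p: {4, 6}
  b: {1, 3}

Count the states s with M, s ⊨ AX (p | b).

3

Sat(p | b) = {1, 3, 4, 6}
Sat(AX (p | b)) = {s : every successor in {1, 3, 4, 6}} = {0, 1, 5}
|Sat(AX (p | b))| = |{0, 1, 5}| = 3.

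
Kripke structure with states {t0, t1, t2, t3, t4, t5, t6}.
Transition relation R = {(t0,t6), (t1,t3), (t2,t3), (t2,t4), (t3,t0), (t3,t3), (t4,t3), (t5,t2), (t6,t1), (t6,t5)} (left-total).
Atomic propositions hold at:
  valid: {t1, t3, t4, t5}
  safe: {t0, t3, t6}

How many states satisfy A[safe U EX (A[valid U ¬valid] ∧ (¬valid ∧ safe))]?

2

Sat(¬valid) = {t0, t2, t6}
A[valid U ¬valid]: least fixpoint, start Z0 = Sat(¬valid) = {t0, t2, t6}, add states in Sat(valid) with every successor in Z. Z1 = {t0, t2, t5, t6}; fixed.
Sat(A[valid U ¬valid]) = {t0, t2, t5, t6}
Sat(¬valid ∧ safe) = {t0, t6}
Sat(A[valid U ¬valid] ∧ (¬valid ∧ safe)) = {t0, t6}
Sat(EX (A[valid U ¬valid] ∧ (¬valid ∧ safe))) = {s : some successor in {t0, t6}} = {t0, t3}
A[safe U EX (A[valid U ¬valid] ∧ (¬valid ∧ safe))]: least fixpoint, start Z0 = Sat(EX (A[valid U ¬valid] ∧ (¬valid ∧ safe))) = {t0, t3}, add states in Sat(safe) with every successor in Z. Already a fixed point.
Sat(A[safe U EX (A[valid U ¬valid] ∧ (¬valid ∧ safe))]) = {t0, t3}
|Sat(A[safe U EX (A[valid U ¬valid] ∧ (¬valid ∧ safe))])| = |{t0, t3}| = 2.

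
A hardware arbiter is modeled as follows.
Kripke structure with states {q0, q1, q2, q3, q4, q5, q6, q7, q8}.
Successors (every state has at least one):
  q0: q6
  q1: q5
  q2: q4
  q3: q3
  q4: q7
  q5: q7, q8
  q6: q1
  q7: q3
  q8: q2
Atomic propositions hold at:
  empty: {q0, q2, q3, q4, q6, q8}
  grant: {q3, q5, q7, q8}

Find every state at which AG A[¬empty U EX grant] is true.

{q3, q4, q7}

Sat(¬empty) = {q1, q5, q7}
Sat(EX grant) = {s : some successor in {q3, q5, q7, q8}} = {q1, q3, q4, q5, q7}
A[¬empty U EX grant]: least fixpoint, start Z0 = Sat(EX grant) = {q1, q3, q4, q5, q7}, add states in Sat(¬empty) with every successor in Z. Already a fixed point.
Sat(A[¬empty U EX grant]) = {q1, q3, q4, q5, q7}
AG A[¬empty U EX grant]: greatest fixpoint, start Z0 = {q1, q3, q4, q5, q7}, keep only states in Sat with every successor in Z. Z1 = {q1, q3, q4, q7}; Z2 = {q3, q4, q7}; fixed.
Sat(AG A[¬empty U EX grant]) = {q3, q4, q7}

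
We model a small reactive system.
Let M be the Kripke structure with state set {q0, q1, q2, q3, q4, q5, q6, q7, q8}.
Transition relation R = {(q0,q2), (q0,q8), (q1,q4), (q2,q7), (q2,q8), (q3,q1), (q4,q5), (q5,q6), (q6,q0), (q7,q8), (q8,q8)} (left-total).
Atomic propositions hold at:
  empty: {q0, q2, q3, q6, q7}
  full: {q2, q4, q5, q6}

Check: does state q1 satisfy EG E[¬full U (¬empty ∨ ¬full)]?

No

Sat(¬full) = {q0, q1, q3, q7, q8}
Sat(¬empty) = {q1, q4, q5, q8}
Sat(¬empty ∨ ¬full) = {q0, q1, q3, q4, q5, q7, q8}
E[¬full U (¬empty ∨ ¬full)]: least fixpoint, start Z0 = Sat((¬empty ∨ ¬full)) = {q0, q1, q3, q4, q5, q7, q8}, add states in Sat(¬full) with some successor in Z. Already a fixed point.
Sat(E[¬full U (¬empty ∨ ¬full)]) = {q0, q1, q3, q4, q5, q7, q8}
EG E[¬full U (¬empty ∨ ¬full)]: greatest fixpoint, start Z0 = {q0, q1, q3, q4, q5, q7, q8}, keep only states in Sat with some successor in Z. Z1 = {q0, q1, q3, q4, q7, q8}; Z2 = {q0, q1, q3, q7, q8}; Z3 = {q0, q3, q7, q8}; Z4 = {q0, q7, q8}; fixed.
Sat(EG E[¬full U (¬empty ∨ ¬full)]) = {q0, q7, q8}
q1 ∉ Sat(EG E[¬full U (¬empty ∨ ¬full)]) = {q0, q7, q8}, so the formula does not hold at q1.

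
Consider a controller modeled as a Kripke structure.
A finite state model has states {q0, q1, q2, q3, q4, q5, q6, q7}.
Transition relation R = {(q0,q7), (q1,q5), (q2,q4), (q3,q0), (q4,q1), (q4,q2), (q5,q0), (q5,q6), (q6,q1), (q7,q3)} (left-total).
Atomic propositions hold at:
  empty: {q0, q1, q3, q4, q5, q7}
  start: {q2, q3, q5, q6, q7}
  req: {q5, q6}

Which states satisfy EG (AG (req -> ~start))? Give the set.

Sat(~start) = {q0, q1, q4}
Sat(req -> ~start) = {q0, q1, q2, q3, q4, q7}
AG (req -> ~start): greatest fixpoint, start Z0 = {q0, q1, q2, q3, q4, q7}, keep only states in Sat with every successor in Z. Z1 = {q0, q2, q3, q4, q7}; Z2 = {q0, q2, q3, q7}; Z3 = {q0, q3, q7}; fixed.
Sat(AG (req -> ~start)) = {q0, q3, q7}
EG (AG (req -> ~start)): greatest fixpoint, start Z0 = {q0, q3, q7}, keep only states in Sat with some successor in Z. Already a fixed point.
Sat(EG (AG (req -> ~start))) = {q0, q3, q7}

{q0, q3, q7}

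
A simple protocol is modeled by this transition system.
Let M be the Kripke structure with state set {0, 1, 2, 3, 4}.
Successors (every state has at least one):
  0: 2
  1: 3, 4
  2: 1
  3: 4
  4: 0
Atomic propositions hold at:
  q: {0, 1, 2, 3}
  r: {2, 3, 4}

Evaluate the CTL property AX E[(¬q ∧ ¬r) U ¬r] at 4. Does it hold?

Sat(¬q) = {4}
Sat(¬r) = {0, 1}
Sat(¬q ∧ ¬r) = ∅
E[(¬q ∧ ¬r) U ¬r]: least fixpoint, start Z0 = Sat(¬r) = {0, 1}, add states in Sat(¬q ∧ ¬r) with some successor in Z. Already a fixed point.
Sat(E[(¬q ∧ ¬r) U ¬r]) = {0, 1}
Sat(AX E[(¬q ∧ ¬r) U ¬r]) = {s : every successor in {0, 1}} = {2, 4}
4 ∈ Sat(AX E[(¬q ∧ ¬r) U ¬r]) = {2, 4}, so the formula holds at 4.

Yes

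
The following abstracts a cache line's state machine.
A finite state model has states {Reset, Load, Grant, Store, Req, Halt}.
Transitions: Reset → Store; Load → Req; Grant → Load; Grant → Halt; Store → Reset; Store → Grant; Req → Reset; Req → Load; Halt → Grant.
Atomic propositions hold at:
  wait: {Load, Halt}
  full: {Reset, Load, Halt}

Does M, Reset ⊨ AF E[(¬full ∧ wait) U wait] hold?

No

Sat(¬full) = {Grant, Store, Req}
Sat(¬full ∧ wait) = ∅
E[(¬full ∧ wait) U wait]: least fixpoint, start Z0 = Sat(wait) = {Load, Halt}, add states in Sat(¬full ∧ wait) with some successor in Z. Already a fixed point.
Sat(E[(¬full ∧ wait) U wait]) = {Load, Halt}
AF E[(¬full ∧ wait) U wait]: least fixpoint, start Z0 = {Load, Halt}, add states with every successor in Z. Z1 = {Load, Grant, Halt}; fixed.
Sat(AF E[(¬full ∧ wait) U wait]) = {Load, Grant, Halt}
Reset ∉ Sat(AF E[(¬full ∧ wait) U wait]) = {Load, Grant, Halt}, so the formula does not hold at Reset.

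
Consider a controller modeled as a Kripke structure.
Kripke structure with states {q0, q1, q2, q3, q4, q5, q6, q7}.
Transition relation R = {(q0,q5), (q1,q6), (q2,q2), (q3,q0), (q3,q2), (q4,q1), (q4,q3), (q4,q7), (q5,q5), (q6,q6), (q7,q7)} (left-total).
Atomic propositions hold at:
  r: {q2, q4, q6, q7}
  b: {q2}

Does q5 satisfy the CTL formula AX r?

No

Sat(AX r) = {s : every successor in {q2, q4, q6, q7}} = {q1, q2, q6, q7}
q5 ∉ Sat(AX r) = {q1, q2, q6, q7}, so the formula does not hold at q5.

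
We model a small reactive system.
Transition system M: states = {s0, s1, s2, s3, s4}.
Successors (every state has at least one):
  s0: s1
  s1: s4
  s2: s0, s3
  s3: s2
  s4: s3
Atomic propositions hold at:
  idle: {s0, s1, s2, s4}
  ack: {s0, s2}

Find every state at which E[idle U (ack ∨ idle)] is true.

Sat(ack ∨ idle) = {s0, s1, s2, s4}
E[idle U (ack ∨ idle)]: least fixpoint, start Z0 = Sat((ack ∨ idle)) = {s0, s1, s2, s4}, add states in Sat(idle) with some successor in Z. Already a fixed point.
Sat(E[idle U (ack ∨ idle)]) = {s0, s1, s2, s4}

{s0, s1, s2, s4}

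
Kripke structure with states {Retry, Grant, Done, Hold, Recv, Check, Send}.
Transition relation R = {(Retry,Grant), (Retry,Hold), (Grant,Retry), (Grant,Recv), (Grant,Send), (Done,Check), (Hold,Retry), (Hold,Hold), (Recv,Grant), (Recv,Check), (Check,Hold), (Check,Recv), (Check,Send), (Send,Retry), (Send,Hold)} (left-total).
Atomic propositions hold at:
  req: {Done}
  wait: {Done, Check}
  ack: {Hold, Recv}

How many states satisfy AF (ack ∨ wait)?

Sat(ack ∨ wait) = {Done, Hold, Recv, Check}
AF (ack ∨ wait): least fixpoint, start Z0 = {Done, Hold, Recv, Check}, add states with every successor in Z. Already a fixed point.
Sat(AF (ack ∨ wait)) = {Done, Hold, Recv, Check}
|Sat(AF (ack ∨ wait))| = |{Done, Hold, Recv, Check}| = 4.

4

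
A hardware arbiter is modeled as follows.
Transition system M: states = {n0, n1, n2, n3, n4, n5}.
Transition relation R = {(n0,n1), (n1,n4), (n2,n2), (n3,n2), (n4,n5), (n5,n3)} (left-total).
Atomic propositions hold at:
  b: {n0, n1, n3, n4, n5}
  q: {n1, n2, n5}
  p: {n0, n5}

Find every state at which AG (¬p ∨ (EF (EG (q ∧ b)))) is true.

Sat(¬p) = {n1, n2, n3, n4}
Sat(q ∧ b) = {n1, n5}
EG (q ∧ b): greatest fixpoint, start Z0 = {n1, n5}, keep only states in Sat with some successor in Z. Z1 = ∅; fixed.
Sat(EG (q ∧ b)) = ∅
EF (EG (q ∧ b)): least fixpoint, start Z0 = ∅, add states with some successor in Z. Already a fixed point.
Sat(EF (EG (q ∧ b))) = ∅
Sat(¬p ∨ (EF (EG (q ∧ b)))) = {n1, n2, n3, n4}
AG (¬p ∨ (EF (EG (q ∧ b)))): greatest fixpoint, start Z0 = {n1, n2, n3, n4}, keep only states in Sat with every successor in Z. Z1 = {n1, n2, n3}; Z2 = {n2, n3}; fixed.
Sat(AG (¬p ∨ (EF (EG (q ∧ b))))) = {n2, n3}

{n2, n3}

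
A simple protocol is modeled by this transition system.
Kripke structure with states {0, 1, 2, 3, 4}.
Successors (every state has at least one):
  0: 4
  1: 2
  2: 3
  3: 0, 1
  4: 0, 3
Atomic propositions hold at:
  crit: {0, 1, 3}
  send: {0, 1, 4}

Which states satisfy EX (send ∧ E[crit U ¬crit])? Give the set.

{0, 3, 4}

Sat(¬crit) = {2, 4}
E[crit U ¬crit]: least fixpoint, start Z0 = Sat(¬crit) = {2, 4}, add states in Sat(crit) with some successor in Z. Z1 = {0, 1, 2, 4}; Z2 = {0, 1, 2, 3, 4}; fixed.
Sat(E[crit U ¬crit]) = {0, 1, 2, 3, 4}
Sat(send ∧ E[crit U ¬crit]) = {0, 1, 4}
Sat(EX (send ∧ E[crit U ¬crit])) = {s : some successor in {0, 1, 4}} = {0, 3, 4}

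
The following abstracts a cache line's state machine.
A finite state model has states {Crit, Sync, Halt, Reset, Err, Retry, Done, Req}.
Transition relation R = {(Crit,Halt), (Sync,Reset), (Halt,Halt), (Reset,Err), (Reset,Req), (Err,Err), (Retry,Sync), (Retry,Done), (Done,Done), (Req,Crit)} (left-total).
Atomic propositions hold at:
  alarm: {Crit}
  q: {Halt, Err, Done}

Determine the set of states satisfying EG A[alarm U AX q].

{Crit, Halt, Err, Done}

Sat(AX q) = {s : every successor in {Halt, Err, Done}} = {Crit, Halt, Err, Done}
A[alarm U AX q]: least fixpoint, start Z0 = Sat(AX q) = {Crit, Halt, Err, Done}, add states in Sat(alarm) with every successor in Z. Already a fixed point.
Sat(A[alarm U AX q]) = {Crit, Halt, Err, Done}
EG A[alarm U AX q]: greatest fixpoint, start Z0 = {Crit, Halt, Err, Done}, keep only states in Sat with some successor in Z. Already a fixed point.
Sat(EG A[alarm U AX q]) = {Crit, Halt, Err, Done}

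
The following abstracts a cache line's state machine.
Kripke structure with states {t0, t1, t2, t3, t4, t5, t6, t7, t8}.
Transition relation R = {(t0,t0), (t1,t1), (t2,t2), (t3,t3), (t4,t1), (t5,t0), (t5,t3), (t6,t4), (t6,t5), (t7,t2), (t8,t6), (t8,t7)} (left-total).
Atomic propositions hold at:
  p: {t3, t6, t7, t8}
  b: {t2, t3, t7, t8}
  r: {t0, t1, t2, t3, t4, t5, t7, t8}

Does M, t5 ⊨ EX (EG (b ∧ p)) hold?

Sat(b ∧ p) = {t3, t7, t8}
EG (b ∧ p): greatest fixpoint, start Z0 = {t3, t7, t8}, keep only states in Sat with some successor in Z. Z1 = {t3, t8}; Z2 = {t3}; fixed.
Sat(EG (b ∧ p)) = {t3}
Sat(EX (EG (b ∧ p))) = {s : some successor in {t3}} = {t3, t5}
t5 ∈ Sat(EX (EG (b ∧ p))) = {t3, t5}, so the formula holds at t5.

Yes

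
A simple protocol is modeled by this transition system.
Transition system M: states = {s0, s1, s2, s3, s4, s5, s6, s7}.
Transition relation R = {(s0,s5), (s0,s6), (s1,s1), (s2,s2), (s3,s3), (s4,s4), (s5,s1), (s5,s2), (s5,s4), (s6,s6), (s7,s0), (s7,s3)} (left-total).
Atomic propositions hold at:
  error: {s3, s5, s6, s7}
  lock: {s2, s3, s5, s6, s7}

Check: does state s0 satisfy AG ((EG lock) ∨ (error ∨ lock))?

EG lock: greatest fixpoint, start Z0 = {s2, s3, s5, s6, s7}, keep only states in Sat with some successor in Z. Already a fixed point.
Sat(EG lock) = {s2, s3, s5, s6, s7}
Sat(error ∨ lock) = {s2, s3, s5, s6, s7}
Sat((EG lock) ∨ (error ∨ lock)) = {s2, s3, s5, s6, s7}
AG ((EG lock) ∨ (error ∨ lock)): greatest fixpoint, start Z0 = {s2, s3, s5, s6, s7}, keep only states in Sat with every successor in Z. Z1 = {s2, s3, s6}; fixed.
Sat(AG ((EG lock) ∨ (error ∨ lock))) = {s2, s3, s6}
s0 ∉ Sat(AG ((EG lock) ∨ (error ∨ lock))) = {s2, s3, s6}, so the formula does not hold at s0.

No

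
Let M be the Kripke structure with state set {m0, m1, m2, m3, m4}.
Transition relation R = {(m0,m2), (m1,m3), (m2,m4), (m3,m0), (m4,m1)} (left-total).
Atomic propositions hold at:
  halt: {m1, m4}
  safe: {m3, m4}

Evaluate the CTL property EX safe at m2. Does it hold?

Sat(EX safe) = {s : some successor in {m3, m4}} = {m1, m2}
m2 ∈ Sat(EX safe) = {m1, m2}, so the formula holds at m2.

Yes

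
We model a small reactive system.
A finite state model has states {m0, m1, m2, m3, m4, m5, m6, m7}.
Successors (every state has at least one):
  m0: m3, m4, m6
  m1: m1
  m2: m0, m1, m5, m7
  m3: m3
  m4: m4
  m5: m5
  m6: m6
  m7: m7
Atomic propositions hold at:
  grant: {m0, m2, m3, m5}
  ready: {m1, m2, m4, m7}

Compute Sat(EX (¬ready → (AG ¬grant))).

{m0, m1, m2, m4, m6, m7}

Sat(¬ready) = {m0, m3, m5, m6}
Sat(¬grant) = {m1, m4, m6, m7}
AG ¬grant: greatest fixpoint, start Z0 = {m1, m4, m6, m7}, keep only states in Sat with every successor in Z. Already a fixed point.
Sat(AG ¬grant) = {m1, m4, m6, m7}
Sat(¬ready → (AG ¬grant)) = {m1, m2, m4, m6, m7}
Sat(EX (¬ready → (AG ¬grant))) = {s : some successor in {m1, m2, m4, m6, m7}} = {m0, m1, m2, m4, m6, m7}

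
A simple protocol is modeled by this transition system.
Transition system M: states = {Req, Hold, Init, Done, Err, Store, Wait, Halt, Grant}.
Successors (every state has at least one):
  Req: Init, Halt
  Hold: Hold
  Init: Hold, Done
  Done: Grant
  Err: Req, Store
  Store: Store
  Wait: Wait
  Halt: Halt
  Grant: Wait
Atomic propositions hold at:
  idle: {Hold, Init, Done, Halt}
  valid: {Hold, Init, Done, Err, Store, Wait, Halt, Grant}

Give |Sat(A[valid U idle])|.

4

A[valid U idle]: least fixpoint, start Z0 = Sat(idle) = {Hold, Init, Done, Halt}, add states in Sat(valid) with every successor in Z. Already a fixed point.
Sat(A[valid U idle]) = {Hold, Init, Done, Halt}
|Sat(A[valid U idle])| = |{Hold, Init, Done, Halt}| = 4.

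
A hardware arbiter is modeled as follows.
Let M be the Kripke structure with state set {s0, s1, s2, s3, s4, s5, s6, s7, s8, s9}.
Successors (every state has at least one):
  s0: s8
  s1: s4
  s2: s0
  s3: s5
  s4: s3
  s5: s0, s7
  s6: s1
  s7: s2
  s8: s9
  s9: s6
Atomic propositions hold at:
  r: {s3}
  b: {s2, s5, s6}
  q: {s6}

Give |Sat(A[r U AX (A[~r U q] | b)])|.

7

Sat(~r) = {s0, s1, s2, s4, s5, s6, s7, s8, s9}
A[~r U q]: least fixpoint, start Z0 = Sat(q) = {s6}, add states in Sat(~r) with every successor in Z. Z1 = {s6, s9}; Z2 = {s6, s8, s9}; Z3 = {s0, s6, s8, s9}; Z4 = {s0, s2, s6, s8, s9}; Z5 = {s0, s2, s6, s7, s8, s9}; Z6 = {s0, s2, s5, s6, s7, s8, s9}; fixed.
Sat(A[~r U q]) = {s0, s2, s5, s6, s7, s8, s9}
Sat(A[~r U q] | b) = {s0, s2, s5, s6, s7, s8, s9}
Sat(AX (A[~r U q] | b)) = {s : every successor in {s0, s2, s5, s6, s7, s8, s9}} = {s0, s2, s3, s5, s7, s8, s9}
A[r U AX (A[~r U q] | b)]: least fixpoint, start Z0 = Sat(AX (A[~r U q] | b)) = {s0, s2, s3, s5, s7, s8, s9}, add states in Sat(r) with every successor in Z. Already a fixed point.
Sat(A[r U AX (A[~r U q] | b)]) = {s0, s2, s3, s5, s7, s8, s9}
|Sat(A[r U AX (A[~r U q] | b)])| = |{s0, s2, s3, s5, s7, s8, s9}| = 7.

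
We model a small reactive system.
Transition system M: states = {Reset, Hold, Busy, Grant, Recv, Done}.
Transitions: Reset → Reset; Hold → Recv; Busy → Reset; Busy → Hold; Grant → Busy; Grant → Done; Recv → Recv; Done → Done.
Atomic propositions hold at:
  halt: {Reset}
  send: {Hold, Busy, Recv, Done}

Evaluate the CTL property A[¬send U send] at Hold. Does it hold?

Yes

Sat(¬send) = {Reset, Grant}
A[¬send U send]: least fixpoint, start Z0 = Sat(send) = {Hold, Busy, Recv, Done}, add states in Sat(¬send) with every successor in Z. Z1 = {Hold, Busy, Grant, Recv, Done}; fixed.
Sat(A[¬send U send]) = {Hold, Busy, Grant, Recv, Done}
Hold ∈ Sat(A[¬send U send]) = {Hold, Busy, Grant, Recv, Done}, so the formula holds at Hold.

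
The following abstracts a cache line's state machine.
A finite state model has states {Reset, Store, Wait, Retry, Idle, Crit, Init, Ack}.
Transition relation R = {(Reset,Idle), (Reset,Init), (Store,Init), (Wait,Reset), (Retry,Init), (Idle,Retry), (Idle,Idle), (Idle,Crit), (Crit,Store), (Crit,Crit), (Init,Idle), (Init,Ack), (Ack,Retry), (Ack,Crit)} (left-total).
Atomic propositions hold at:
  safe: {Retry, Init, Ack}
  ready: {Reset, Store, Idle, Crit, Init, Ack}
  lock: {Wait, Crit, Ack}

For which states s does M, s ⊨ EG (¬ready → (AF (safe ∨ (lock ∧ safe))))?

{Reset, Store, Retry, Idle, Crit, Init, Ack}

Sat(¬ready) = {Wait, Retry}
Sat(lock ∧ safe) = {Ack}
Sat(safe ∨ (lock ∧ safe)) = {Retry, Init, Ack}
AF (safe ∨ (lock ∧ safe)): least fixpoint, start Z0 = {Retry, Init, Ack}, add states with every successor in Z. Z1 = {Store, Retry, Init, Ack}; fixed.
Sat(AF (safe ∨ (lock ∧ safe))) = {Store, Retry, Init, Ack}
Sat(¬ready → (AF (safe ∨ (lock ∧ safe)))) = {Reset, Store, Retry, Idle, Crit, Init, Ack}
EG (¬ready → (AF (safe ∨ (lock ∧ safe)))): greatest fixpoint, start Z0 = {Reset, Store, Retry, Idle, Crit, Init, Ack}, keep only states in Sat with some successor in Z. Already a fixed point.
Sat(EG (¬ready → (AF (safe ∨ (lock ∧ safe))))) = {Reset, Store, Retry, Idle, Crit, Init, Ack}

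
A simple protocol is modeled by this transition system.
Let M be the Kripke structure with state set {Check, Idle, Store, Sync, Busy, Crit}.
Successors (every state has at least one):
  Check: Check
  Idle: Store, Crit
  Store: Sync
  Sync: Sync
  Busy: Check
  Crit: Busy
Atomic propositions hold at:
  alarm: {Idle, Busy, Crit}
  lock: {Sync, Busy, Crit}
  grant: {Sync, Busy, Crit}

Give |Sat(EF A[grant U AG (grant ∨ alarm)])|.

3

Sat(grant ∨ alarm) = {Idle, Sync, Busy, Crit}
AG (grant ∨ alarm): greatest fixpoint, start Z0 = {Idle, Sync, Busy, Crit}, keep only states in Sat with every successor in Z. Z1 = {Sync, Crit}; Z2 = {Sync}; fixed.
Sat(AG (grant ∨ alarm)) = {Sync}
A[grant U AG (grant ∨ alarm)]: least fixpoint, start Z0 = Sat(AG (grant ∨ alarm)) = {Sync}, add states in Sat(grant) with every successor in Z. Already a fixed point.
Sat(A[grant U AG (grant ∨ alarm)]) = {Sync}
EF A[grant U AG (grant ∨ alarm)]: least fixpoint, start Z0 = {Sync}, add states with some successor in Z. Z1 = {Store, Sync}; Z2 = {Idle, Store, Sync}; fixed.
Sat(EF A[grant U AG (grant ∨ alarm)]) = {Idle, Store, Sync}
|Sat(EF A[grant U AG (grant ∨ alarm)])| = |{Idle, Store, Sync}| = 3.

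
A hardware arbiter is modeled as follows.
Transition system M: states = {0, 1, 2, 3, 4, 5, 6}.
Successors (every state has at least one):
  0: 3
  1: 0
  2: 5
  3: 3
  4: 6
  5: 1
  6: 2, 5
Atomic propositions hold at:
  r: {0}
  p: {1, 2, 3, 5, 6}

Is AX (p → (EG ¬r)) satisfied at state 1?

Sat(¬r) = {1, 2, 3, 4, 5, 6}
EG ¬r: greatest fixpoint, start Z0 = {1, 2, 3, 4, 5, 6}, keep only states in Sat with some successor in Z. Z1 = {2, 3, 4, 5, 6}; Z2 = {2, 3, 4, 6}; Z3 = {3, 4, 6}; Z4 = {3, 4}; Z5 = {3}; fixed.
Sat(EG ¬r) = {3}
Sat(p → (EG ¬r)) = {0, 3, 4}
Sat(AX (p → (EG ¬r))) = {s : every successor in {0, 3, 4}} = {0, 1, 3}
1 ∈ Sat(AX (p → (EG ¬r))) = {0, 1, 3}, so the formula holds at 1.

Yes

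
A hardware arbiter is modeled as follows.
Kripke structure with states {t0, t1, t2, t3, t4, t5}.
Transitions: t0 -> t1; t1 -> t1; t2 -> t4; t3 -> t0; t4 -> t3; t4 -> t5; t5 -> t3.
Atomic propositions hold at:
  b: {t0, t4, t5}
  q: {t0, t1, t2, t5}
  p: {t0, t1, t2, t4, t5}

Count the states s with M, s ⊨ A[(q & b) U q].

Sat(q & b) = {t0, t5}
A[(q & b) U q]: least fixpoint, start Z0 = Sat(q) = {t0, t1, t2, t5}, add states in Sat(q & b) with every successor in Z. Already a fixed point.
Sat(A[(q & b) U q]) = {t0, t1, t2, t5}
|Sat(A[(q & b) U q])| = |{t0, t1, t2, t5}| = 4.

4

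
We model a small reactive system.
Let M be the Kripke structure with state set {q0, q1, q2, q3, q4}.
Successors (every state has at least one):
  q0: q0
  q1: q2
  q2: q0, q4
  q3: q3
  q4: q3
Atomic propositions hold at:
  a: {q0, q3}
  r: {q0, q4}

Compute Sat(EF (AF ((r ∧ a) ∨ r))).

{q0, q1, q2, q4}

Sat(r ∧ a) = {q0}
Sat((r ∧ a) ∨ r) = {q0, q4}
AF ((r ∧ a) ∨ r): least fixpoint, start Z0 = {q0, q4}, add states with every successor in Z. Z1 = {q0, q2, q4}; Z2 = {q0, q1, q2, q4}; fixed.
Sat(AF ((r ∧ a) ∨ r)) = {q0, q1, q2, q4}
EF (AF ((r ∧ a) ∨ r)): least fixpoint, start Z0 = {q0, q1, q2, q4}, add states with some successor in Z. Already a fixed point.
Sat(EF (AF ((r ∧ a) ∨ r))) = {q0, q1, q2, q4}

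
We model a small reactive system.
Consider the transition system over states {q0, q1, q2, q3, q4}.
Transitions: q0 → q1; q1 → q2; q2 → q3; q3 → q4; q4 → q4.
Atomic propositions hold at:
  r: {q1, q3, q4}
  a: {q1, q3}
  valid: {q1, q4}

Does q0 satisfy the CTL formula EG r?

EG r: greatest fixpoint, start Z0 = {q1, q3, q4}, keep only states in Sat with some successor in Z. Z1 = {q3, q4}; fixed.
Sat(EG r) = {q3, q4}
q0 ∉ Sat(EG r) = {q3, q4}, so the formula does not hold at q0.

No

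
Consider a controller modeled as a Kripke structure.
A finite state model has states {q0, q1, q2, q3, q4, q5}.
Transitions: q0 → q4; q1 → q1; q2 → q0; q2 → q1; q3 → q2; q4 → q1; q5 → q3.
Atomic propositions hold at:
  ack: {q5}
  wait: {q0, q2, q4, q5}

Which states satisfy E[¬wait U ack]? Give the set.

{q5}

Sat(¬wait) = {q1, q3}
E[¬wait U ack]: least fixpoint, start Z0 = Sat(ack) = {q5}, add states in Sat(¬wait) with some successor in Z. Already a fixed point.
Sat(E[¬wait U ack]) = {q5}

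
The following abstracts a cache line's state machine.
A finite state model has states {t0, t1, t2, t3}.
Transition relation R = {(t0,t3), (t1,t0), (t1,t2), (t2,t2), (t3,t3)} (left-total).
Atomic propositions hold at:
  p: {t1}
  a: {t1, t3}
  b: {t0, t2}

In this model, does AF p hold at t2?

No

AF p: least fixpoint, start Z0 = {t1}, add states with every successor in Z. Already a fixed point.
Sat(AF p) = {t1}
t2 ∉ Sat(AF p) = {t1}, so the formula does not hold at t2.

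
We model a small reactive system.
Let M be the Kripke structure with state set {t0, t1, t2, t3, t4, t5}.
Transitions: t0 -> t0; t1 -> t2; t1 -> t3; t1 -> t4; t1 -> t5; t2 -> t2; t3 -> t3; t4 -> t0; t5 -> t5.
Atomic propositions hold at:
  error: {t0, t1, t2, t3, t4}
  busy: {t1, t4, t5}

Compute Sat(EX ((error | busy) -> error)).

{t0, t1, t2, t3, t4}

Sat(error | busy) = {t0, t1, t2, t3, t4, t5}
Sat((error | busy) -> error) = {t0, t1, t2, t3, t4}
Sat(EX ((error | busy) -> error)) = {s : some successor in {t0, t1, t2, t3, t4}} = {t0, t1, t2, t3, t4}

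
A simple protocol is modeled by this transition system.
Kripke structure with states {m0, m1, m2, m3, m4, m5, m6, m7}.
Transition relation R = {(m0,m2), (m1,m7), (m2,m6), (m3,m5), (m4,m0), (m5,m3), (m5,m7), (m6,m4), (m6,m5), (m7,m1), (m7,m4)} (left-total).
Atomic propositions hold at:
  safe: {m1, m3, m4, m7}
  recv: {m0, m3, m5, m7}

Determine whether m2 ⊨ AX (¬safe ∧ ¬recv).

Sat(¬safe) = {m0, m2, m5, m6}
Sat(¬recv) = {m1, m2, m4, m6}
Sat(¬safe ∧ ¬recv) = {m2, m6}
Sat(AX (¬safe ∧ ¬recv)) = {s : every successor in {m2, m6}} = {m0, m2}
m2 ∈ Sat(AX (¬safe ∧ ¬recv)) = {m0, m2}, so the formula holds at m2.

Yes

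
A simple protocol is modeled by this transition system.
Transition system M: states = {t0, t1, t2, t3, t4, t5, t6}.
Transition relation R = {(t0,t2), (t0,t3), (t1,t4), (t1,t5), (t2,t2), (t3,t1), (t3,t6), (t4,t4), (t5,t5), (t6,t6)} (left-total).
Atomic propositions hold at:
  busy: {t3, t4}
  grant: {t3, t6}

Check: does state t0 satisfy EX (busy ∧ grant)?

Sat(busy ∧ grant) = {t3}
Sat(EX (busy ∧ grant)) = {s : some successor in {t3}} = {t0}
t0 ∈ Sat(EX (busy ∧ grant)) = {t0}, so the formula holds at t0.

Yes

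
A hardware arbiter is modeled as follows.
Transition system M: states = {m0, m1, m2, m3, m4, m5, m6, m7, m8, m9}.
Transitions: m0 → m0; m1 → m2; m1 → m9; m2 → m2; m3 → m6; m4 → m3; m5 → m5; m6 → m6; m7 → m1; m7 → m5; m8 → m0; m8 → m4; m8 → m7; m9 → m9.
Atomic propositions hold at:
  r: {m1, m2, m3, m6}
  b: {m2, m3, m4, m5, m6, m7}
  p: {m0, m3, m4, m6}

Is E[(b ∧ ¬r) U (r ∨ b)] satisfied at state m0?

No

Sat(¬r) = {m0, m4, m5, m7, m8, m9}
Sat(b ∧ ¬r) = {m4, m5, m7}
Sat(r ∨ b) = {m1, m2, m3, m4, m5, m6, m7}
E[(b ∧ ¬r) U (r ∨ b)]: least fixpoint, start Z0 = Sat((r ∨ b)) = {m1, m2, m3, m4, m5, m6, m7}, add states in Sat(b ∧ ¬r) with some successor in Z. Already a fixed point.
Sat(E[(b ∧ ¬r) U (r ∨ b)]) = {m1, m2, m3, m4, m5, m6, m7}
m0 ∉ Sat(E[(b ∧ ¬r) U (r ∨ b)]) = {m1, m2, m3, m4, m5, m6, m7}, so the formula does not hold at m0.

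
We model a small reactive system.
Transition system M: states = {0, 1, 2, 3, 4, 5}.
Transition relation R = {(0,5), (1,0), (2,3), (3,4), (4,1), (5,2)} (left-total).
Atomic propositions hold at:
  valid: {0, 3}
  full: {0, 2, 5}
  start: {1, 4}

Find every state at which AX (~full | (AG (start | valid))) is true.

Sat(~full) = {1, 3, 4}
Sat(start | valid) = {0, 1, 3, 4}
AG (start | valid): greatest fixpoint, start Z0 = {0, 1, 3, 4}, keep only states in Sat with every successor in Z. Z1 = {1, 3, 4}; Z2 = {3, 4}; Z3 = {3}; Z4 = ∅; fixed.
Sat(AG (start | valid)) = ∅
Sat(~full | (AG (start | valid))) = {1, 3, 4}
Sat(AX (~full | (AG (start | valid)))) = {s : every successor in {1, 3, 4}} = {2, 3, 4}

{2, 3, 4}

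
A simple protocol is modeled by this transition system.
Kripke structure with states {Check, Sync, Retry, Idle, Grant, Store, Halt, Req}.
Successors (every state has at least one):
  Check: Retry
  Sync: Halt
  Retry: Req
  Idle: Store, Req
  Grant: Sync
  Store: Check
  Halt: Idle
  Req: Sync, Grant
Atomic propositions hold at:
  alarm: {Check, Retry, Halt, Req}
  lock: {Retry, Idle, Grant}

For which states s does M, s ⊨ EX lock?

Sat(EX lock) = {s : some successor in {Retry, Idle, Grant}} = {Check, Halt, Req}

{Check, Halt, Req}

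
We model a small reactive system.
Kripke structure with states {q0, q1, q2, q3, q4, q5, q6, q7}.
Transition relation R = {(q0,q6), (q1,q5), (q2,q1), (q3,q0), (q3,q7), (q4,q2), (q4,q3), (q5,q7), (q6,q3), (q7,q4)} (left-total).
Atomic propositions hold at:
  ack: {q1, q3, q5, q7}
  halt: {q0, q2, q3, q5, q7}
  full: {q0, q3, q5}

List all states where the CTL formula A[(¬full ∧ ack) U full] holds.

{q0, q1, q3, q5}

Sat(¬full) = {q1, q2, q4, q6, q7}
Sat(¬full ∧ ack) = {q1, q7}
A[(¬full ∧ ack) U full]: least fixpoint, start Z0 = Sat(full) = {q0, q3, q5}, add states in Sat(¬full ∧ ack) with every successor in Z. Z1 = {q0, q1, q3, q5}; fixed.
Sat(A[(¬full ∧ ack) U full]) = {q0, q1, q3, q5}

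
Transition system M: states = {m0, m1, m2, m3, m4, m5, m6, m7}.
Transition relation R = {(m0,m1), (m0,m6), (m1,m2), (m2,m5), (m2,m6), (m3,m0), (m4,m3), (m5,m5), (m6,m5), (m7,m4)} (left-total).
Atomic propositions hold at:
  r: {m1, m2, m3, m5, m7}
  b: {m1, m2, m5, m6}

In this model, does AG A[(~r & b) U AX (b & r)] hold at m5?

Yes

Sat(~r) = {m0, m4, m6}
Sat(~r & b) = {m6}
Sat(b & r) = {m1, m2, m5}
Sat(AX (b & r)) = {s : every successor in {m1, m2, m5}} = {m1, m5, m6}
A[(~r & b) U AX (b & r)]: least fixpoint, start Z0 = Sat(AX (b & r)) = {m1, m5, m6}, add states in Sat(~r & b) with every successor in Z. Already a fixed point.
Sat(A[(~r & b) U AX (b & r)]) = {m1, m5, m6}
AG A[(~r & b) U AX (b & r)]: greatest fixpoint, start Z0 = {m1, m5, m6}, keep only states in Sat with every successor in Z. Z1 = {m5, m6}; fixed.
Sat(AG A[(~r & b) U AX (b & r)]) = {m5, m6}
m5 ∈ Sat(AG A[(~r & b) U AX (b & r)]) = {m5, m6}, so the formula holds at m5.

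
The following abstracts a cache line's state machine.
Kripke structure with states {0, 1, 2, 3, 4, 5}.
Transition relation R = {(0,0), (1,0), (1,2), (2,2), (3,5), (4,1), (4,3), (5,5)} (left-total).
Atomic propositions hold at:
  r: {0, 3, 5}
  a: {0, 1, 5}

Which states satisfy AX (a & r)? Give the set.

{0, 3, 5}

Sat(a & r) = {0, 5}
Sat(AX (a & r)) = {s : every successor in {0, 5}} = {0, 3, 5}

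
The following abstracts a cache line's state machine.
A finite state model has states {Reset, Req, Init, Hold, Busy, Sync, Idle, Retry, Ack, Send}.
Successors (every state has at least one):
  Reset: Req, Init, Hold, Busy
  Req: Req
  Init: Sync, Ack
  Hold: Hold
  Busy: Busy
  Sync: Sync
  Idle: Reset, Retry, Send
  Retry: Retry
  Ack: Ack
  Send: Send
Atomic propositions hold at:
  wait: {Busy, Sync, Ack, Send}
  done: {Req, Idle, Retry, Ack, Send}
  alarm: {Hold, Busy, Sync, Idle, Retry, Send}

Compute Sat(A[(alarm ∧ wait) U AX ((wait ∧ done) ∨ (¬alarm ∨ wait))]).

Sat(alarm ∧ wait) = {Busy, Sync, Send}
Sat(wait ∧ done) = {Ack, Send}
Sat(¬alarm) = {Reset, Req, Init, Ack}
Sat(¬alarm ∨ wait) = {Reset, Req, Init, Busy, Sync, Ack, Send}
Sat((wait ∧ done) ∨ (¬alarm ∨ wait)) = {Reset, Req, Init, Busy, Sync, Ack, Send}
Sat(AX ((wait ∧ done) ∨ (¬alarm ∨ wait))) = {s : every successor in {Reset, Req, Init, Busy, Sync, Ack, Send}} = {Req, Init, Busy, Sync, Ack, Send}
A[(alarm ∧ wait) U AX ((wait ∧ done) ∨ (¬alarm ∨ wait))]: least fixpoint, start Z0 = Sat(AX ((wait ∧ done) ∨ (¬alarm ∨ wait))) = {Req, Init, Busy, Sync, Ack, Send}, add states in Sat(alarm ∧ wait) with every successor in Z. Already a fixed point.
Sat(A[(alarm ∧ wait) U AX ((wait ∧ done) ∨ (¬alarm ∨ wait))]) = {Req, Init, Busy, Sync, Ack, Send}

{Req, Init, Busy, Sync, Ack, Send}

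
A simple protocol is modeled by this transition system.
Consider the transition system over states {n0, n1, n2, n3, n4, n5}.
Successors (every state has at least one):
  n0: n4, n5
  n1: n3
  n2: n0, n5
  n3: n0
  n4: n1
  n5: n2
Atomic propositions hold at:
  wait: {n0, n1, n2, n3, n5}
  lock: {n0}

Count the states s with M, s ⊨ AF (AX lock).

3

Sat(AX lock) = {s : every successor in {n0}} = {n3}
AF (AX lock): least fixpoint, start Z0 = {n3}, add states with every successor in Z. Z1 = {n1, n3}; Z2 = {n1, n3, n4}; fixed.
Sat(AF (AX lock)) = {n1, n3, n4}
|Sat(AF (AX lock))| = |{n1, n3, n4}| = 3.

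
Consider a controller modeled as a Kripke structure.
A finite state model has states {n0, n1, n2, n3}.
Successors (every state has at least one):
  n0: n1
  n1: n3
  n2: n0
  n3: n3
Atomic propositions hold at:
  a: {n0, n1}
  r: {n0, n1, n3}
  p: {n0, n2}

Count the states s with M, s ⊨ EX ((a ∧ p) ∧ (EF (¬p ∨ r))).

Sat(a ∧ p) = {n0}
Sat(¬p) = {n1, n3}
Sat(¬p ∨ r) = {n0, n1, n3}
EF (¬p ∨ r): least fixpoint, start Z0 = {n0, n1, n3}, add states with some successor in Z. Z1 = {n0, n1, n2, n3}; fixed.
Sat(EF (¬p ∨ r)) = {n0, n1, n2, n3}
Sat((a ∧ p) ∧ (EF (¬p ∨ r))) = {n0}
Sat(EX ((a ∧ p) ∧ (EF (¬p ∨ r)))) = {s : some successor in {n0}} = {n2}
|Sat(EX ((a ∧ p) ∧ (EF (¬p ∨ r))))| = |{n2}| = 1.

1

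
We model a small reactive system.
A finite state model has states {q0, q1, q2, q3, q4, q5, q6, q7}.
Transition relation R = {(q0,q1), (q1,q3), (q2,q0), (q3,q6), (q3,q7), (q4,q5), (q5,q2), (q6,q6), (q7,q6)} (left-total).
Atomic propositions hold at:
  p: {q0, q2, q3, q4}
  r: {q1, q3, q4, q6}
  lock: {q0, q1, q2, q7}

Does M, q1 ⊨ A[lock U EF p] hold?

EF p: least fixpoint, start Z0 = {q0, q2, q3, q4}, add states with some successor in Z. Z1 = {q0, q1, q2, q3, q4, q5}; fixed.
Sat(EF p) = {q0, q1, q2, q3, q4, q5}
A[lock U EF p]: least fixpoint, start Z0 = Sat(EF p) = {q0, q1, q2, q3, q4, q5}, add states in Sat(lock) with every successor in Z. Already a fixed point.
Sat(A[lock U EF p]) = {q0, q1, q2, q3, q4, q5}
q1 ∈ Sat(A[lock U EF p]) = {q0, q1, q2, q3, q4, q5}, so the formula holds at q1.

Yes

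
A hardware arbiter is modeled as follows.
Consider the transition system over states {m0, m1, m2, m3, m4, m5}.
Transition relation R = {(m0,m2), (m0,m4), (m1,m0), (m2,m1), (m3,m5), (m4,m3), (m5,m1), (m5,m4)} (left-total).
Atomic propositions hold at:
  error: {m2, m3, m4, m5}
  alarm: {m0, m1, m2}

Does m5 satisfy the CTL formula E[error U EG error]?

EG error: greatest fixpoint, start Z0 = {m2, m3, m4, m5}, keep only states in Sat with some successor in Z. Z1 = {m3, m4, m5}; fixed.
Sat(EG error) = {m3, m4, m5}
E[error U EG error]: least fixpoint, start Z0 = Sat(EG error) = {m3, m4, m5}, add states in Sat(error) with some successor in Z. Already a fixed point.
Sat(E[error U EG error]) = {m3, m4, m5}
m5 ∈ Sat(E[error U EG error]) = {m3, m4, m5}, so the formula holds at m5.

Yes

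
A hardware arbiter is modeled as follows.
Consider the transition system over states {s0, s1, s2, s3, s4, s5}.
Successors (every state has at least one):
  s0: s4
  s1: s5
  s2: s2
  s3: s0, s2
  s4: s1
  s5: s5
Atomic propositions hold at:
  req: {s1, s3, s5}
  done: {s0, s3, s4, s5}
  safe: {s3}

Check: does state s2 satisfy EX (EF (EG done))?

EG done: greatest fixpoint, start Z0 = {s0, s3, s4, s5}, keep only states in Sat with some successor in Z. Z1 = {s0, s3, s5}; Z2 = {s3, s5}; Z3 = {s5}; fixed.
Sat(EG done) = {s5}
EF (EG done): least fixpoint, start Z0 = {s5}, add states with some successor in Z. Z1 = {s1, s5}; Z2 = {s1, s4, s5}; Z3 = {s0, s1, s4, s5}; Z4 = {s0, s1, s3, s4, s5}; fixed.
Sat(EF (EG done)) = {s0, s1, s3, s4, s5}
Sat(EX (EF (EG done))) = {s : some successor in {s0, s1, s3, s4, s5}} = {s0, s1, s3, s4, s5}
s2 ∉ Sat(EX (EF (EG done))) = {s0, s1, s3, s4, s5}, so the formula does not hold at s2.

No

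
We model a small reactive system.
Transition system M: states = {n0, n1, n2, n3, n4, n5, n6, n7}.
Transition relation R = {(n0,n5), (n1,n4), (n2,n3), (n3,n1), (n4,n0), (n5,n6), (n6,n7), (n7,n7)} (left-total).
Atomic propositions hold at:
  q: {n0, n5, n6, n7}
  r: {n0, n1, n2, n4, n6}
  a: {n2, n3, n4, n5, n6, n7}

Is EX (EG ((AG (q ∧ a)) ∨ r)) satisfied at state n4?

Sat(q ∧ a) = {n5, n6, n7}
AG (q ∧ a): greatest fixpoint, start Z0 = {n5, n6, n7}, keep only states in Sat with every successor in Z. Already a fixed point.
Sat(AG (q ∧ a)) = {n5, n6, n7}
Sat((AG (q ∧ a)) ∨ r) = {n0, n1, n2, n4, n5, n6, n7}
EG ((AG (q ∧ a)) ∨ r): greatest fixpoint, start Z0 = {n0, n1, n2, n4, n5, n6, n7}, keep only states in Sat with some successor in Z. Z1 = {n0, n1, n4, n5, n6, n7}; fixed.
Sat(EG ((AG (q ∧ a)) ∨ r)) = {n0, n1, n4, n5, n6, n7}
Sat(EX (EG ((AG (q ∧ a)) ∨ r))) = {s : some successor in {n0, n1, n4, n5, n6, n7}} = {n0, n1, n3, n4, n5, n6, n7}
n4 ∈ Sat(EX (EG ((AG (q ∧ a)) ∨ r))) = {n0, n1, n3, n4, n5, n6, n7}, so the formula holds at n4.

Yes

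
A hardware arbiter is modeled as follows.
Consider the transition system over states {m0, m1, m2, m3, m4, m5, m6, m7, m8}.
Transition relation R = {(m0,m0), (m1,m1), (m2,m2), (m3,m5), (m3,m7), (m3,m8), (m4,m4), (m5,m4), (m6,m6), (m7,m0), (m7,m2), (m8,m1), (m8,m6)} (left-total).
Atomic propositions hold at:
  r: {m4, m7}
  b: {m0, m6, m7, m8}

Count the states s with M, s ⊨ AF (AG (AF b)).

2

AF b: least fixpoint, start Z0 = {m0, m6, m7, m8}, add states with every successor in Z. Already a fixed point.
Sat(AF b) = {m0, m6, m7, m8}
AG (AF b): greatest fixpoint, start Z0 = {m0, m6, m7, m8}, keep only states in Sat with every successor in Z. Z1 = {m0, m6}; fixed.
Sat(AG (AF b)) = {m0, m6}
AF (AG (AF b)): least fixpoint, start Z0 = {m0, m6}, add states with every successor in Z. Already a fixed point.
Sat(AF (AG (AF b))) = {m0, m6}
|Sat(AF (AG (AF b)))| = |{m0, m6}| = 2.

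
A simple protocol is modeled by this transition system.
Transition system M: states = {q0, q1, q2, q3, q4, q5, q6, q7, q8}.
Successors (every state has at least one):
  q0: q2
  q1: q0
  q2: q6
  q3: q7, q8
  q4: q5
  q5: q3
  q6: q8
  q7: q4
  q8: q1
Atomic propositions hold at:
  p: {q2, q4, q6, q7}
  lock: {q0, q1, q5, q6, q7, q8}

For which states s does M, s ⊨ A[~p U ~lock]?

Sat(~p) = {q0, q1, q3, q5, q8}
Sat(~lock) = {q2, q3, q4}
A[~p U ~lock]: least fixpoint, start Z0 = Sat(~lock) = {q2, q3, q4}, add states in Sat(~p) with every successor in Z. Z1 = {q0, q2, q3, q4, q5}; Z2 = {q0, q1, q2, q3, q4, q5}; Z3 = {q0, q1, q2, q3, q4, q5, q8}; fixed.
Sat(A[~p U ~lock]) = {q0, q1, q2, q3, q4, q5, q8}

{q0, q1, q2, q3, q4, q5, q8}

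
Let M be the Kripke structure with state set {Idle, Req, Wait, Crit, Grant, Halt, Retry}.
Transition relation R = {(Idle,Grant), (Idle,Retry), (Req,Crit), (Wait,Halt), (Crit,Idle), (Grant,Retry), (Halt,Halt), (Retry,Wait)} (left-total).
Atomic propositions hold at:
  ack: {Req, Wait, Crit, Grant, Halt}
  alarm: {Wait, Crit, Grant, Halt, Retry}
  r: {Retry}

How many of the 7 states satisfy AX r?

Sat(AX r) = {s : every successor in {Retry}} = {Grant}
|Sat(AX r)| = |{Grant}| = 1.

1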